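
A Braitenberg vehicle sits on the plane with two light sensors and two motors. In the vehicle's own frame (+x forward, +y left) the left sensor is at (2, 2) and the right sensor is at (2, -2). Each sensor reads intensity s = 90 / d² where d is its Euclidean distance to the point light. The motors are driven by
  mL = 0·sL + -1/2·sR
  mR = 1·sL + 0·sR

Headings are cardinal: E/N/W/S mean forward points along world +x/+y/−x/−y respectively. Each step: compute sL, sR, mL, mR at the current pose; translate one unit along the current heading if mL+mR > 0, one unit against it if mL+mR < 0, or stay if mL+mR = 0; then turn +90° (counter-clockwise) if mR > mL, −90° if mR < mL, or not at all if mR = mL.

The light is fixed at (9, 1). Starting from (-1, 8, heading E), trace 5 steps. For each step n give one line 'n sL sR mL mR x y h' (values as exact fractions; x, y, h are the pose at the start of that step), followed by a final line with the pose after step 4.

n=0: pose=(-1,8,E); sL=18/29, sR=90/89; mL=-45/89, mR=18/29; mL+mR=297/2581 → advance +1; mR−mL=2907/2581 → turn +1·90°
n=1: pose=(0,8,N); sL=45/101, sR=9/13; mL=-9/26, mR=45/101; mL+mR=261/2626 → advance +1; mR−mL=2079/2626 → turn +1·90°
n=2: pose=(0,9,W); sL=90/157, sR=90/221; mL=-45/221, mR=90/157; mL+mR=12825/34697 → advance +1; mR−mL=26955/34697 → turn +1·90°
n=3: pose=(-1,9,S); sL=9/10, sR=1/2; mL=-1/4, mR=9/10; mL+mR=13/20 → advance +1; mR−mL=23/20 → turn +1·90°
n=4: pose=(-1,8,E); sL=18/29, sR=90/89; mL=-45/89, mR=18/29; mL+mR=297/2581 → advance +1; mR−mL=2907/2581 → turn +1·90°

0 18/29 90/89 -45/89 18/29 -1 8 E
1 45/101 9/13 -9/26 45/101 0 8 N
2 90/157 90/221 -45/221 90/157 0 9 W
3 9/10 1/2 -1/4 9/10 -1 9 S
4 18/29 90/89 -45/89 18/29 -1 8 E
final 0 8 N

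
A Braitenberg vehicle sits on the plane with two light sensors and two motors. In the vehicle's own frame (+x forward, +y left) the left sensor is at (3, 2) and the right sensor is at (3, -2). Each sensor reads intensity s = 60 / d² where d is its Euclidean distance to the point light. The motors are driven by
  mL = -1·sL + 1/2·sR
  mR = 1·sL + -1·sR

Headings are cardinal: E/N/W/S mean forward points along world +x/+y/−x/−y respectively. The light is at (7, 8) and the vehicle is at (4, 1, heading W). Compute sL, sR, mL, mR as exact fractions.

20/39 60/61 -50/2379 -1120/2379

left sensor world pos  = (1, -1); dL² = 117
right sensor world pos = (1, 3); dR² = 61
sL = 60/117 = 20/39
sR = 60/61 = 60/61
mL = -1·sL + 1/2·sR = -50/2379
mR = 1·sL + -1·sR = -1120/2379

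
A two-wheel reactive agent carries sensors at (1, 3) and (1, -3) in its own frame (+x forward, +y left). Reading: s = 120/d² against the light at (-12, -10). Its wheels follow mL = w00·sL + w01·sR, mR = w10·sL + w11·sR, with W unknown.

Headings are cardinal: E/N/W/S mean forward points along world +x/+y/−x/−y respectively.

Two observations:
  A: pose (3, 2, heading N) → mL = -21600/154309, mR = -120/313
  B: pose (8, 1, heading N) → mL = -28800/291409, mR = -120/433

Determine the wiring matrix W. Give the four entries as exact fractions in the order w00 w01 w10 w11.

-1 1 -1 0

obs A: pose=(3,2,N) → sL=120/313, sR=120/493, mL=-21600/154309, mR=-120/313
obs B: pose=(8,1,N) → sL=120/433, sR=120/673, mL=-28800/291409, mR=-120/433
sensor matrix S = [[120/313, 120/493], [120/433, 120/673]]; det S = 40608000/44967031381
solve [mL_A; mL_B] = S·[w00; w01] and [mR_A; mR_B] = S·[w10; w11]:
  w00 = -1, w01 = 1, w10 = -1, w11 = 0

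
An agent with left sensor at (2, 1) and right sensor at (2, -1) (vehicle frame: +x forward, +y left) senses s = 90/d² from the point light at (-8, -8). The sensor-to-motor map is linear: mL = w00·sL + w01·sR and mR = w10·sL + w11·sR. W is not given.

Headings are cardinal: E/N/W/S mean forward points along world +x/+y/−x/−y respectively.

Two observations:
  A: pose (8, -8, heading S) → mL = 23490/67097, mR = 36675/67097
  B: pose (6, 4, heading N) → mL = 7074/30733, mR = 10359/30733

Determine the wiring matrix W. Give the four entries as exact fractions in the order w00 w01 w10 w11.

1/2 1/2 1/2 1

obs A: pose=(8,-8,S) → sL=90/293, sR=90/229, mL=23490/67097, mR=36675/67097
obs B: pose=(6,4,N) → sL=18/73, sR=90/421, mL=7074/30733, mR=10359/30733
sensor matrix S = [[90/293, 90/229], [18/73, 90/421]]; det S = -64424160/2062092101
solve [mL_A; mL_B] = S·[w00; w01] and [mR_A; mR_B] = S·[w10; w11]:
  w00 = 1/2, w01 = 1/2, w10 = 1/2, w11 = 1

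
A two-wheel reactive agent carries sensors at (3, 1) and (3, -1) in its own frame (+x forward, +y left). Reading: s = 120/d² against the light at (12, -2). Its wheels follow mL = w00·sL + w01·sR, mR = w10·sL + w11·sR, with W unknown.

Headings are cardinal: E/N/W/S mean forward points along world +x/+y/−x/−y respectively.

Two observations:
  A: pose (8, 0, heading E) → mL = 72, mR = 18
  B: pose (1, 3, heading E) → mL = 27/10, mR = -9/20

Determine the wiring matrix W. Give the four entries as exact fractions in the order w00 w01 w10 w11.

1 1 -1 1/2

obs A: pose=(8,0,E) → sL=12, sR=60, mL=72, mR=18
obs B: pose=(1,3,E) → sL=6/5, sR=3/2, mL=27/10, mR=-9/20
sensor matrix S = [[12, 60], [6/5, 3/2]]; det S = -54
solve [mL_A; mL_B] = S·[w00; w01] and [mR_A; mR_B] = S·[w10; w11]:
  w00 = 1, w01 = 1, w10 = -1, w11 = 1/2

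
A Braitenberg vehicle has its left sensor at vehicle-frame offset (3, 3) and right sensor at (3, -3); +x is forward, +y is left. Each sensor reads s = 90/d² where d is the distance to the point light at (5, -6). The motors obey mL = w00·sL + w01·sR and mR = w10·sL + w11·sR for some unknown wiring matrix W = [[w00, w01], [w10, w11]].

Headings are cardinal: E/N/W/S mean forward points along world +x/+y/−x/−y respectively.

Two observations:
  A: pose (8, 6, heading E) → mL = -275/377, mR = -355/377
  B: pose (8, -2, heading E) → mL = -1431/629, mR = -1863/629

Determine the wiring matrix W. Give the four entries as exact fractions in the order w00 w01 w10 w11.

obs A: pose=(8,6,E) → sL=10/29, sR=10/13, mL=-275/377, mR=-355/377
obs B: pose=(8,-2,E) → sL=18/17, sR=90/37, mL=-1431/629, mR=-1863/629
sensor matrix S = [[10/29, 10/13], [18/17, 90/37]]; det S = 5760/237133
solve [mL_A; mL_B] = S·[w00; w01] and [mR_A; mR_B] = S·[w10; w11]:
  w00 = -1, w01 = -1/2, w10 = -1/2, w11 = -1

-1 -1/2 -1/2 -1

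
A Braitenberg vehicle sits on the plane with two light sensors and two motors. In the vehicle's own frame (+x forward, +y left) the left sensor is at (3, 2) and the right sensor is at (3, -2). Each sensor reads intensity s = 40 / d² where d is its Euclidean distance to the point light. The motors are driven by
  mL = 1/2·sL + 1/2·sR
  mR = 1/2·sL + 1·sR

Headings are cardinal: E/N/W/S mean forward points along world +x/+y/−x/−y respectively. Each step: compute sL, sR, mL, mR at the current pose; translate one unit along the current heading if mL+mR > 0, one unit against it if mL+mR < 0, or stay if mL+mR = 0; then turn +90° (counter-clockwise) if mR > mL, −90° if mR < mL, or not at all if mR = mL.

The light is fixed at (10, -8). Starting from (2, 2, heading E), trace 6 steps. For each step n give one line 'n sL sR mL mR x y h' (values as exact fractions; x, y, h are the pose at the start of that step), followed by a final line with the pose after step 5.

0 40/169 40/89 5160/15041 8540/15041 2 2 E
1 4/25 20/97 444/2425 694/2425 3 2 N
2 40/181 40/269 9000/48689 12620/48689 3 3 W
3 2/5 10/41 66/205 91/205 2 3 S
4 40/169 40/89 5160/15041 8540/15041 2 2 E
5 4/25 20/97 444/2425 694/2425 3 2 N
final 3 3 W

n=0: pose=(2,2,E); sL=40/169, sR=40/89; mL=5160/15041, mR=8540/15041; mL+mR=13700/15041 → advance +1; mR−mL=20/89 → turn +1·90°
n=1: pose=(3,2,N); sL=4/25, sR=20/97; mL=444/2425, mR=694/2425; mL+mR=1138/2425 → advance +1; mR−mL=10/97 → turn +1·90°
n=2: pose=(3,3,W); sL=40/181, sR=40/269; mL=9000/48689, mR=12620/48689; mL+mR=21620/48689 → advance +1; mR−mL=20/269 → turn +1·90°
n=3: pose=(2,3,S); sL=2/5, sR=10/41; mL=66/205, mR=91/205; mL+mR=157/205 → advance +1; mR−mL=5/41 → turn +1·90°
n=4: pose=(2,2,E); sL=40/169, sR=40/89; mL=5160/15041, mR=8540/15041; mL+mR=13700/15041 → advance +1; mR−mL=20/89 → turn +1·90°
n=5: pose=(3,2,N); sL=4/25, sR=20/97; mL=444/2425, mR=694/2425; mL+mR=1138/2425 → advance +1; mR−mL=10/97 → turn +1·90°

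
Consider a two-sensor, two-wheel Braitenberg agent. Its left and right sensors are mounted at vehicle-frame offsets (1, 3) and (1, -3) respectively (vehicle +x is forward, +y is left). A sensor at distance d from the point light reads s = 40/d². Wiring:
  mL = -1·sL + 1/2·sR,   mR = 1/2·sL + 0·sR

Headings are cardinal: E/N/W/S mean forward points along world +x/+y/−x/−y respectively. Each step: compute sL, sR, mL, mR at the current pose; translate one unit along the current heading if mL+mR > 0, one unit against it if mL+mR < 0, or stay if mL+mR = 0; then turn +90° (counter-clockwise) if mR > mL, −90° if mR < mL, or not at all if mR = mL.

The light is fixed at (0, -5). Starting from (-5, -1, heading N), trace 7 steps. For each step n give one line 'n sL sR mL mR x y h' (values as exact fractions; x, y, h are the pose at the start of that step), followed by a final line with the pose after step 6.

0 40/89 40/29 620/2581 20/89 -5 -1 N
1 1/2 2 1/2 1/4 -5 0 E
2 40/17 8/13 -452/221 20/17 -4 0 S
3 4/9 20/9 2/3 2/9 -4 1 E
4 8/5 40/61 -388/305 4/5 -3 1 S
5 5/13 2 8/13 5/26 -3 2 E
6 40/37 40/61 -1700/2257 20/37 -2 2 S
final -2 3 E

n=0: pose=(-5,-1,N); sL=40/89, sR=40/29; mL=620/2581, mR=20/89; mL+mR=1200/2581 → advance +1; mR−mL=-40/2581 → turn -1·90°
n=1: pose=(-5,0,E); sL=1/2, sR=2; mL=1/2, mR=1/4; mL+mR=3/4 → advance +1; mR−mL=-1/4 → turn -1·90°
n=2: pose=(-4,0,S); sL=40/17, sR=8/13; mL=-452/221, mR=20/17; mL+mR=-192/221 → advance -1; mR−mL=712/221 → turn +1·90°
n=3: pose=(-4,1,E); sL=4/9, sR=20/9; mL=2/3, mR=2/9; mL+mR=8/9 → advance +1; mR−mL=-4/9 → turn -1·90°
n=4: pose=(-3,1,S); sL=8/5, sR=40/61; mL=-388/305, mR=4/5; mL+mR=-144/305 → advance -1; mR−mL=632/305 → turn +1·90°
n=5: pose=(-3,2,E); sL=5/13, sR=2; mL=8/13, mR=5/26; mL+mR=21/26 → advance +1; mR−mL=-11/26 → turn -1·90°
n=6: pose=(-2,2,S); sL=40/37, sR=40/61; mL=-1700/2257, mR=20/37; mL+mR=-480/2257 → advance -1; mR−mL=2920/2257 → turn +1·90°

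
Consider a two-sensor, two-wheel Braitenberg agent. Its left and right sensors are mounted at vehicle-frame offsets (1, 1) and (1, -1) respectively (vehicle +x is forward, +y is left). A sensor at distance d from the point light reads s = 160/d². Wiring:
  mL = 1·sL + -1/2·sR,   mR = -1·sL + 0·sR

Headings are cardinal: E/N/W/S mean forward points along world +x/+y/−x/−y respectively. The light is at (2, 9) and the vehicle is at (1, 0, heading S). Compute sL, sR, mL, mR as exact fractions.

8/5 20/13 54/65 -8/5

left sensor world pos  = (2, -1); dL² = 100
right sensor world pos = (0, -1); dR² = 104
sL = 160/100 = 8/5
sR = 160/104 = 20/13
mL = 1·sL + -1/2·sR = 54/65
mR = -1·sL + 0·sR = -8/5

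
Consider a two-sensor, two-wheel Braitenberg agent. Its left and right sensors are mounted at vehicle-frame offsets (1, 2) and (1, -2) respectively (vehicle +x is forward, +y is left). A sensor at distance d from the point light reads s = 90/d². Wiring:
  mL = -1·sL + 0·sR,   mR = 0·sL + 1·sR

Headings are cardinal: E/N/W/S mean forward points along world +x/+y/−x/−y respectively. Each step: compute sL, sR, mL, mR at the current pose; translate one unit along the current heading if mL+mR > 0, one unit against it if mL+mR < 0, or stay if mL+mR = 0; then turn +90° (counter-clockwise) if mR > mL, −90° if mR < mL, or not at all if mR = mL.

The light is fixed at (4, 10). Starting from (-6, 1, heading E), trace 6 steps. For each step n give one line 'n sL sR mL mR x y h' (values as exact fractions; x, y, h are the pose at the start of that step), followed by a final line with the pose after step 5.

n=0: pose=(-6,1,E); sL=9/13, sR=45/101; mL=-9/13, mR=45/101; mL+mR=-324/1313 → advance -1; mR−mL=1494/1313 → turn +1·90°
n=1: pose=(-7,1,N); sL=90/233, sR=18/29; mL=-90/233, mR=18/29; mL+mR=1584/6757 → advance +1; mR−mL=6804/6757 → turn +1·90°
n=2: pose=(-7,2,W); sL=45/122, sR=1/2; mL=-45/122, mR=1/2; mL+mR=8/61 → advance +1; mR−mL=53/61 → turn +1·90°
n=3: pose=(-8,2,S); sL=90/181, sR=90/277; mL=-90/181, mR=90/277; mL+mR=-8640/50137 → advance -1; mR−mL=41220/50137 → turn +1·90°
n=4: pose=(-8,3,E); sL=45/73, sR=45/101; mL=-45/73, mR=45/101; mL+mR=-1260/7373 → advance -1; mR−mL=7830/7373 → turn +1·90°
n=5: pose=(-9,3,N); sL=10/29, sR=90/157; mL=-10/29, mR=90/157; mL+mR=1040/4553 → advance +1; mR−mL=4180/4553 → turn +1·90°

0 9/13 45/101 -9/13 45/101 -6 1 E
1 90/233 18/29 -90/233 18/29 -7 1 N
2 45/122 1/2 -45/122 1/2 -7 2 W
3 90/181 90/277 -90/181 90/277 -8 2 S
4 45/73 45/101 -45/73 45/101 -8 3 E
5 10/29 90/157 -10/29 90/157 -9 3 N
final -9 4 W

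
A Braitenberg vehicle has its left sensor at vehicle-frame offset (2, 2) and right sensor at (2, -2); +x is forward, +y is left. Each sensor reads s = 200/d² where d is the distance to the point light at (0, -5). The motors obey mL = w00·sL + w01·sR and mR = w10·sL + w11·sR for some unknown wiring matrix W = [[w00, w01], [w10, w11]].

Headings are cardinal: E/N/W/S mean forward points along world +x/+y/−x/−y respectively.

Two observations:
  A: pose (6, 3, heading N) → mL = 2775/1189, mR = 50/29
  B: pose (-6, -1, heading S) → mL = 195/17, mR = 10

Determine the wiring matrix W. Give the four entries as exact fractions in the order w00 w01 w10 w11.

obs A: pose=(6,3,N) → sL=50/29, sR=50/41, mL=2775/1189, mR=50/29
obs B: pose=(-6,-1,S) → sL=10, sR=50/17, mL=195/17, mR=10
sensor matrix S = [[50/29, 50/41], [10, 50/17]]; det S = -144000/20213
solve [mL_A; mL_B] = S·[w00; w01] and [mR_A; mR_B] = S·[w10; w11]:
  w00 = 1, w01 = 1/2, w10 = 1, w11 = 0

1 1/2 1 0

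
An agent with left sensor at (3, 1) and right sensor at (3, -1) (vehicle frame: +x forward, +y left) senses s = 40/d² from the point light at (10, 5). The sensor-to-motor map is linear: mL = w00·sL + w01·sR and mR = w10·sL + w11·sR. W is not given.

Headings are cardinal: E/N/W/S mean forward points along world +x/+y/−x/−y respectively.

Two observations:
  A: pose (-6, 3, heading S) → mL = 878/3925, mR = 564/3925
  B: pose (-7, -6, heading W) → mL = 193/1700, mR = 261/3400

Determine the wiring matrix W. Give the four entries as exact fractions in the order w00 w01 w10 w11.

obs A: pose=(-6,3,S) → sL=4/25, sR=20/157, mL=878/3925, mR=564/3925
obs B: pose=(-7,-6,W) → sL=5/68, sR=2/25, mL=193/1700, mR=261/3400
sensor matrix S = [[4/25, 20/157], [5/68, 2/25]]; det S = 5727/1668125
solve [mL_A; mL_B] = S·[w00; w01] and [mR_A; mR_B] = S·[w10; w11]:
  w00 = 1, w01 = 1/2, w10 = 1/2, w11 = 1/2

1 1/2 1/2 1/2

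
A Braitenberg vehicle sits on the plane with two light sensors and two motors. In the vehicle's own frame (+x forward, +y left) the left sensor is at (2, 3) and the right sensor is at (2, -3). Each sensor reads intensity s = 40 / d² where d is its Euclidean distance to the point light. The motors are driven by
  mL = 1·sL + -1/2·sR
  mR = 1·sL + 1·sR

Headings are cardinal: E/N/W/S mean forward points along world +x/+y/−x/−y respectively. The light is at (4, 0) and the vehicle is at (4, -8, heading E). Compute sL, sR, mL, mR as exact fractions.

40/29 8/25 884/725 1232/725

left sensor world pos  = (6, -5); dL² = 29
right sensor world pos = (6, -11); dR² = 125
sL = 40/29 = 40/29
sR = 40/125 = 8/25
mL = 1·sL + -1/2·sR = 884/725
mR = 1·sL + 1·sR = 1232/725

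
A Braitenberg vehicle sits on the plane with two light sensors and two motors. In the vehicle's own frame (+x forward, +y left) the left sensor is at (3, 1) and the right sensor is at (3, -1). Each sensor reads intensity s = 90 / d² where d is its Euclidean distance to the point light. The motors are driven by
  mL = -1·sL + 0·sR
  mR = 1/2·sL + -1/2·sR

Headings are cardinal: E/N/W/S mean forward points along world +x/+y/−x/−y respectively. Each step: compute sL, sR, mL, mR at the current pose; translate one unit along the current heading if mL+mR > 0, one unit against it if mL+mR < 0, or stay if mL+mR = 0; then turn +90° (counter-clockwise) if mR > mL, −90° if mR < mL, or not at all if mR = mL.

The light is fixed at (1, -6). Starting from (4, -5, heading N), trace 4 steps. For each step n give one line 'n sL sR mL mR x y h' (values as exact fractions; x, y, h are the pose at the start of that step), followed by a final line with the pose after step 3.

0 9/2 45/16 -9/2 27/32 4 -5 N
1 90 90 -90 0 4 -6 W
2 45/17 5 -45/17 -20/17 5 -6 S
3 90/53 90/49 -90/53 -180/2597 5 -5 E
final 4 -5 N

n=0: pose=(4,-5,N); sL=9/2, sR=45/16; mL=-9/2, mR=27/32; mL+mR=-117/32 → advance -1; mR−mL=171/32 → turn +1·90°
n=1: pose=(4,-6,W); sL=90, sR=90; mL=-90, mR=0; mL+mR=-90 → advance -1; mR−mL=90 → turn +1·90°
n=2: pose=(5,-6,S); sL=45/17, sR=5; mL=-45/17, mR=-20/17; mL+mR=-65/17 → advance -1; mR−mL=25/17 → turn +1·90°
n=3: pose=(5,-5,E); sL=90/53, sR=90/49; mL=-90/53, mR=-180/2597; mL+mR=-4590/2597 → advance -1; mR−mL=4230/2597 → turn +1·90°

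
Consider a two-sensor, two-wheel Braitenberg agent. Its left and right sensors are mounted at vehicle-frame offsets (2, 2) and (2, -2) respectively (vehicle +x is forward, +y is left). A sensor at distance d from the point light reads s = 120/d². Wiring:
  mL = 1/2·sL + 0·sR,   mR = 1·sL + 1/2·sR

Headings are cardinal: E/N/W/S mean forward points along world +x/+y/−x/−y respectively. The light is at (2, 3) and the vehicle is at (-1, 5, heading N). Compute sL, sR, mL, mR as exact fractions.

120/41 120/17 60/41 4500/697

left sensor world pos  = (-3, 7); dL² = 41
right sensor world pos = (1, 7); dR² = 17
sL = 120/41 = 120/41
sR = 120/17 = 120/17
mL = 1/2·sL + 0·sR = 60/41
mR = 1·sL + 1/2·sR = 4500/697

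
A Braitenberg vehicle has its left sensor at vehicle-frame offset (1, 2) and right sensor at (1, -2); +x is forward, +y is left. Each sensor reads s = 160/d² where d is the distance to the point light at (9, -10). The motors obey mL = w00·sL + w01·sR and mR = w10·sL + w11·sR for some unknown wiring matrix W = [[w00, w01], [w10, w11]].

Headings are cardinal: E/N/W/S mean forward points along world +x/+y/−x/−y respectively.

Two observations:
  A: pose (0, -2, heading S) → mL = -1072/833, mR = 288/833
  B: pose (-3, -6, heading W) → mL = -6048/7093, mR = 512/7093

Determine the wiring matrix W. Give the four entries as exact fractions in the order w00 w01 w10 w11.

-1/2 -1/2 1/2 -1/2

obs A: pose=(0,-2,S) → sL=80/49, sR=16/17, mL=-1072/833, mR=288/833
obs B: pose=(-3,-6,W) → sL=160/173, sR=32/41, mL=-6048/7093, mR=512/7093
sensor matrix S = [[80/49, 16/17], [160/173, 32/41]]; det S = 2385920/5908469
solve [mL_A; mL_B] = S·[w00; w01] and [mR_A; mR_B] = S·[w10; w11]:
  w00 = -1/2, w01 = -1/2, w10 = 1/2, w11 = -1/2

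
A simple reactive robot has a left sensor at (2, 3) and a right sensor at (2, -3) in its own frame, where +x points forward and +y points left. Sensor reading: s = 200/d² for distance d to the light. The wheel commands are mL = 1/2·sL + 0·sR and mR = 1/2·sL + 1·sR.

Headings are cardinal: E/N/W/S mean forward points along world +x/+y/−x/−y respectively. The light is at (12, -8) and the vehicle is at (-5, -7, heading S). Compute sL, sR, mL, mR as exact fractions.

200/197 200/401 100/197 79500/78997

left sensor world pos  = (-2, -9); dL² = 197
right sensor world pos = (-8, -9); dR² = 401
sL = 200/197 = 200/197
sR = 200/401 = 200/401
mL = 1/2·sL + 0·sR = 100/197
mR = 1/2·sL + 1·sR = 79500/78997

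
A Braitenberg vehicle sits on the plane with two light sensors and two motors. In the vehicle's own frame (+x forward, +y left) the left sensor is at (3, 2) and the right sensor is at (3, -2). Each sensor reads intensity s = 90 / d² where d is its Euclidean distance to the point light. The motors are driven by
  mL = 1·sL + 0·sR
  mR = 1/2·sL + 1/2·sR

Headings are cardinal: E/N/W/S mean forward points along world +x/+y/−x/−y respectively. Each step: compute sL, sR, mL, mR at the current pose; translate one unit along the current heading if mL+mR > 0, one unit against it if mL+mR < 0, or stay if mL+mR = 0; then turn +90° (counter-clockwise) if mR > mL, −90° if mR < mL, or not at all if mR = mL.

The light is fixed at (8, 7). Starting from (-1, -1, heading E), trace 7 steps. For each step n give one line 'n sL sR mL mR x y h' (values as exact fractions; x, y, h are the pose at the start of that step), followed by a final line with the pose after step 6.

n=0: pose=(-1,-1,E); sL=5/4, sR=45/68; mL=5/4, mR=65/68; mL+mR=75/34 → advance +1; mR−mL=-5/17 → turn -1·90°
n=1: pose=(0,-1,S); sL=90/157, sR=90/221; mL=90/157, mR=17010/34697; mL+mR=36900/34697 → advance +1; mR−mL=-2880/34697 → turn -1·90°
n=2: pose=(0,-2,W); sL=45/121, sR=9/17; mL=45/121, mR=927/2057; mL+mR=1692/2057 → advance +1; mR−mL=162/2057 → turn +1·90°
n=3: pose=(-1,-2,S); sL=90/193, sR=18/53; mL=90/193, mR=4122/10229; mL+mR=8892/10229 → advance +1; mR−mL=-648/10229 → turn -1·90°
n=4: pose=(-1,-3,W); sL=5/16, sR=45/104; mL=5/16, mR=155/416; mL+mR=285/416 → advance +1; mR−mL=25/416 → turn +1·90°
n=5: pose=(-2,-3,S); sL=90/233, sR=90/313; mL=90/233, mR=24570/72929; mL+mR=52740/72929 → advance +1; mR−mL=-3600/72929 → turn -1·90°
n=6: pose=(-2,-4,W); sL=45/169, sR=9/25; mL=45/169, mR=1323/4225; mL+mR=2448/4225 → advance +1; mR−mL=198/4225 → turn +1·90°

0 5/4 45/68 5/4 65/68 -1 -1 E
1 90/157 90/221 90/157 17010/34697 0 -1 S
2 45/121 9/17 45/121 927/2057 0 -2 W
3 90/193 18/53 90/193 4122/10229 -1 -2 S
4 5/16 45/104 5/16 155/416 -1 -3 W
5 90/233 90/313 90/233 24570/72929 -2 -3 S
6 45/169 9/25 45/169 1323/4225 -2 -4 W
final -3 -4 S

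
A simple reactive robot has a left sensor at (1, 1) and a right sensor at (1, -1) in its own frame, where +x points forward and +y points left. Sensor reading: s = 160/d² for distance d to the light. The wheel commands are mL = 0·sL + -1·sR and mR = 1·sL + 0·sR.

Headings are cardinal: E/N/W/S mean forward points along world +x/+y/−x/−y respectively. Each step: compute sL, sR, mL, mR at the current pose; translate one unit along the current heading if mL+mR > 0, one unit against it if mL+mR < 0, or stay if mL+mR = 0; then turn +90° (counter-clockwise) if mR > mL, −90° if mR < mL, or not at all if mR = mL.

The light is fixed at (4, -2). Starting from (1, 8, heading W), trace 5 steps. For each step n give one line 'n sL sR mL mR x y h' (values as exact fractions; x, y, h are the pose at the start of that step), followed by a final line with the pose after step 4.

0 160/97 160/137 -160/137 160/97 1 8 W
1 16/9 80/53 -80/53 16/9 0 8 S
2 160/109 160/73 -160/73 160/109 0 7 E
3 20/17 40/29 -40/29 20/17 -1 7 N
4 32/17 160/117 -160/117 32/17 -1 6 W
final -2 6 S

n=0: pose=(1,8,W); sL=160/97, sR=160/137; mL=-160/137, mR=160/97; mL+mR=6400/13289 → advance +1; mR−mL=37440/13289 → turn +1·90°
n=1: pose=(0,8,S); sL=16/9, sR=80/53; mL=-80/53, mR=16/9; mL+mR=128/477 → advance +1; mR−mL=1568/477 → turn +1·90°
n=2: pose=(0,7,E); sL=160/109, sR=160/73; mL=-160/73, mR=160/109; mL+mR=-5760/7957 → advance -1; mR−mL=29120/7957 → turn +1·90°
n=3: pose=(-1,7,N); sL=20/17, sR=40/29; mL=-40/29, mR=20/17; mL+mR=-100/493 → advance -1; mR−mL=1260/493 → turn +1·90°
n=4: pose=(-1,6,W); sL=32/17, sR=160/117; mL=-160/117, mR=32/17; mL+mR=1024/1989 → advance +1; mR−mL=6464/1989 → turn +1·90°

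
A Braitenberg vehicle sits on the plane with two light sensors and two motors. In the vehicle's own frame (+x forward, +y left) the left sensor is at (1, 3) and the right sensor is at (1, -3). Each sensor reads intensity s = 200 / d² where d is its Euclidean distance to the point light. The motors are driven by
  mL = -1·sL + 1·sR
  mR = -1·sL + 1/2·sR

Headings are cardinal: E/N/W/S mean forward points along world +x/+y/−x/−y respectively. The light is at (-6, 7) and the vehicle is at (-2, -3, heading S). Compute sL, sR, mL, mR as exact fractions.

20/17 100/61 480/1037 -370/1037

left sensor world pos  = (1, -4); dL² = 170
right sensor world pos = (-5, -4); dR² = 122
sL = 200/170 = 20/17
sR = 200/122 = 100/61
mL = -1·sL + 1·sR = 480/1037
mR = -1·sL + 1/2·sR = -370/1037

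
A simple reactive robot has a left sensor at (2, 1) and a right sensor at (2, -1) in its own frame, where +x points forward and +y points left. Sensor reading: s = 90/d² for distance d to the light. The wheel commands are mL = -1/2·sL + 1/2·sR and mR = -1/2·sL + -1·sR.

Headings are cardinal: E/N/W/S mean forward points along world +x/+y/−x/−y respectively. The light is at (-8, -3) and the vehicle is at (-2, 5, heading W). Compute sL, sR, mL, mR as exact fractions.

18/13 90/97 -288/1261 -2043/1261

left sensor world pos  = (-4, 4); dL² = 65
right sensor world pos = (-4, 6); dR² = 97
sL = 90/65 = 18/13
sR = 90/97 = 90/97
mL = -1/2·sL + 1/2·sR = -288/1261
mR = -1/2·sL + -1·sR = -2043/1261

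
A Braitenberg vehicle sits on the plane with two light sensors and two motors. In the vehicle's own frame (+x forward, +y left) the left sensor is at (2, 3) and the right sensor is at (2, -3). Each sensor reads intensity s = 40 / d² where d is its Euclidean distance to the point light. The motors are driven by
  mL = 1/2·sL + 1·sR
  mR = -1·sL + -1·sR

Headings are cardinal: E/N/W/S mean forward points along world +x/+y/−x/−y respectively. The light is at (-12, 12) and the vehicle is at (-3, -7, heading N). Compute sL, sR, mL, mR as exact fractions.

8/65 40/433 4332/28145 -6064/28145

left sensor world pos  = (-6, -5); dL² = 325
right sensor world pos = (0, -5); dR² = 433
sL = 40/325 = 8/65
sR = 40/433 = 40/433
mL = 1/2·sL + 1·sR = 4332/28145
mR = -1·sL + -1·sR = -6064/28145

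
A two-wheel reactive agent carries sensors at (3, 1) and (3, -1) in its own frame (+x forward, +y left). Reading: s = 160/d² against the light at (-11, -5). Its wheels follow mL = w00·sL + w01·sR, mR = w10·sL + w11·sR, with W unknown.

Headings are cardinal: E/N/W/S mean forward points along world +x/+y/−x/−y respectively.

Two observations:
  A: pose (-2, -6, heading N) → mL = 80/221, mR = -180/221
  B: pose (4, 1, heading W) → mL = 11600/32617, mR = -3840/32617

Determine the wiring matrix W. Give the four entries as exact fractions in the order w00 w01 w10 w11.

-1/2 1 -1 1

obs A: pose=(-2,-6,N) → sL=40/17, sR=20/13, mL=80/221, mR=-180/221
obs B: pose=(4,1,W) → sL=160/169, sR=160/193, mL=11600/32617, mR=-3840/32617
sensor matrix S = [[40/17, 20/13], [160/169, 160/193]]; det S = 3561600/7208357
solve [mL_A; mL_B] = S·[w00; w01] and [mR_A; mR_B] = S·[w10; w11]:
  w00 = -1/2, w01 = 1, w10 = -1, w11 = 1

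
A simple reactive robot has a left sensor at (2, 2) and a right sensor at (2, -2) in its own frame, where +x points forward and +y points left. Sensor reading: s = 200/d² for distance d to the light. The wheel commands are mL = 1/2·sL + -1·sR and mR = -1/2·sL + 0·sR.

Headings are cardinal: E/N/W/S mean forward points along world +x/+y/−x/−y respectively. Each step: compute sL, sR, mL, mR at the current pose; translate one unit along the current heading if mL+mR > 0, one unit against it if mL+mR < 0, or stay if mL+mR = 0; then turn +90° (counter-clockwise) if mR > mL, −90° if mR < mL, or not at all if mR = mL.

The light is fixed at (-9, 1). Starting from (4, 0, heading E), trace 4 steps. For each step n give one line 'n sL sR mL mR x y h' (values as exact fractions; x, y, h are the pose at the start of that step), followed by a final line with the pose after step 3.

0 100/113 100/117 -5450/13221 -50/113 4 0 E
1 40/41 200/109 -6020/4469 -20/41 3 0 S
2 1 1 -1/2 -1/2 3 1 E
3 200/173 200/173 -100/173 -100/173 2 1 E
final 1 1 E

n=0: pose=(4,0,E); sL=100/113, sR=100/117; mL=-5450/13221, mR=-50/113; mL+mR=-100/117 → advance -1; mR−mL=-400/13221 → turn -1·90°
n=1: pose=(3,0,S); sL=40/41, sR=200/109; mL=-6020/4469, mR=-20/41; mL+mR=-200/109 → advance -1; mR−mL=3840/4469 → turn +1·90°
n=2: pose=(3,1,E); sL=1, sR=1; mL=-1/2, mR=-1/2; mL+mR=-1 → advance -1; mR−mL=0 → turn +0·90°
n=3: pose=(2,1,E); sL=200/173, sR=200/173; mL=-100/173, mR=-100/173; mL+mR=-200/173 → advance -1; mR−mL=0 → turn +0·90°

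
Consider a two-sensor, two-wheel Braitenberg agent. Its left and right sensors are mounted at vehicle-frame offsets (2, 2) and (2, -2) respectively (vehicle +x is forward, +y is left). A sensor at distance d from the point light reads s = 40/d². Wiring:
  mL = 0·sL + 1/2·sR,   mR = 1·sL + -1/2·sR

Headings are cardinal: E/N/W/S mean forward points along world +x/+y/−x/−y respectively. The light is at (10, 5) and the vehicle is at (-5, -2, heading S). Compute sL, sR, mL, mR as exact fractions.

left sensor world pos  = (-3, -4); dL² = 250
right sensor world pos = (-7, -4); dR² = 370
sL = 40/250 = 4/25
sR = 40/370 = 4/37
mL = 0·sL + 1/2·sR = 2/37
mR = 1·sL + -1/2·sR = 98/925

4/25 4/37 2/37 98/925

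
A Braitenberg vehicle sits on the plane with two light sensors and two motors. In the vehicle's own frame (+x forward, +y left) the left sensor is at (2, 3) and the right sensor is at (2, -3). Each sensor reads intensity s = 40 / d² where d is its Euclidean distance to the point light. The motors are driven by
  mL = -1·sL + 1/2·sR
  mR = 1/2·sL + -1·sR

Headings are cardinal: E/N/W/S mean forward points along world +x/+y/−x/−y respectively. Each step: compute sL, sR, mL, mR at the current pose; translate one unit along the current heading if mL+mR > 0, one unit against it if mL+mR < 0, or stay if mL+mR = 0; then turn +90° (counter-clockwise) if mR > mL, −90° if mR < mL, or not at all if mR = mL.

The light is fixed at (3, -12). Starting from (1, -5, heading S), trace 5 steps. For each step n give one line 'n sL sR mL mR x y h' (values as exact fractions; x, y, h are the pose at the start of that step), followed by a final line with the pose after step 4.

0 20/13 4/5 -74/65 -2/65 1 -5 S
1 40/121 8/5 284/605 -868/605 1 -4 E
2 10/9 5/9 -5/6 0 0 -4 S
3 8/29 40/37 284/1073 -1012/1073 0 -3 E
4 4/5 20/49 -146/245 -2/245 -1 -3 S
final -1 -2 E

n=0: pose=(1,-5,S); sL=20/13, sR=4/5; mL=-74/65, mR=-2/65; mL+mR=-76/65 → advance -1; mR−mL=72/65 → turn +1·90°
n=1: pose=(1,-4,E); sL=40/121, sR=8/5; mL=284/605, mR=-868/605; mL+mR=-584/605 → advance -1; mR−mL=-1152/605 → turn -1·90°
n=2: pose=(0,-4,S); sL=10/9, sR=5/9; mL=-5/6, mR=0; mL+mR=-5/6 → advance -1; mR−mL=5/6 → turn +1·90°
n=3: pose=(0,-3,E); sL=8/29, sR=40/37; mL=284/1073, mR=-1012/1073; mL+mR=-728/1073 → advance -1; mR−mL=-1296/1073 → turn -1·90°
n=4: pose=(-1,-3,S); sL=4/5, sR=20/49; mL=-146/245, mR=-2/245; mL+mR=-148/245 → advance -1; mR−mL=144/245 → turn +1·90°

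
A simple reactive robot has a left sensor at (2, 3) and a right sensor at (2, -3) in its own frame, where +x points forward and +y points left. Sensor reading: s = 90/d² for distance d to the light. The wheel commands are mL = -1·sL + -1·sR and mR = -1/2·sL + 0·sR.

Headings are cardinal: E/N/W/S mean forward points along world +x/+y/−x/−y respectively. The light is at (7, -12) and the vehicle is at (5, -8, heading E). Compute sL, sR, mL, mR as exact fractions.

90/49 90 -4500/49 -45/49

left sensor world pos  = (7, -5); dL² = 49
right sensor world pos = (7, -11); dR² = 1
sL = 90/49 = 90/49
sR = 90/1 = 90
mL = -1·sL + -1·sR = -4500/49
mR = -1/2·sL + 0·sR = -45/49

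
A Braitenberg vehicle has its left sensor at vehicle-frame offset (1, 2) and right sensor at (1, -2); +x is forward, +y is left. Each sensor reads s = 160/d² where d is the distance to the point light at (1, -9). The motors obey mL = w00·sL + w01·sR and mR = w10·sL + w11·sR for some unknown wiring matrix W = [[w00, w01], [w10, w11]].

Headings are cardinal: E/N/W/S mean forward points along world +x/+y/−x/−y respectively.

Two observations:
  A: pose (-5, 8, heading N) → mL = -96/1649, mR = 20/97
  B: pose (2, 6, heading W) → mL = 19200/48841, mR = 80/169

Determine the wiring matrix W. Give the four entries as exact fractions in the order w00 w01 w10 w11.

obs A: pose=(-5,8,N) → sL=40/97, sR=8/17, mL=-96/1649, mR=20/97
obs B: pose=(2,6,W) → sL=160/169, sR=160/289, mL=19200/48841, mR=80/169
sensor matrix S = [[40/97, 8/17], [160/169, 160/289]]; det S = -1029120/4737577
solve [mL_A; mL_B] = S·[w00; w01] and [mR_A; mR_B] = S·[w10; w11]:
  w00 = 1, w01 = -1, w10 = 1/2, w11 = 0

1 -1 1/2 0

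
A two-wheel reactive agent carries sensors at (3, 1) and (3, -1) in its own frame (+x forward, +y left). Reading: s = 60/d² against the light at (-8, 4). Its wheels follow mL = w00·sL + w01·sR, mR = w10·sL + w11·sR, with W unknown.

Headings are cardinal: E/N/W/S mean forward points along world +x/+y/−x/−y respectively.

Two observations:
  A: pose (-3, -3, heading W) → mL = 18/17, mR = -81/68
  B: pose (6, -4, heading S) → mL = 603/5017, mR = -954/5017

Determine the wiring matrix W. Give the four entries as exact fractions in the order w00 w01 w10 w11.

obs A: pose=(-3,-3,W) → sL=15/17, sR=3/2, mL=18/17, mR=-81/68
obs B: pose=(6,-4,S) → sL=30/173, sR=6/29, mL=603/5017, mR=-954/5017
sensor matrix S = [[15/17, 3/2], [30/173, 6/29]]; det S = -6615/85289
solve [mL_A; mL_B] = S·[w00; w01] and [mR_A; mR_B] = S·[w10; w11]:
  w00 = -1/2, w01 = 1, w10 = -1/2, w11 = -1/2

-1/2 1 -1/2 -1/2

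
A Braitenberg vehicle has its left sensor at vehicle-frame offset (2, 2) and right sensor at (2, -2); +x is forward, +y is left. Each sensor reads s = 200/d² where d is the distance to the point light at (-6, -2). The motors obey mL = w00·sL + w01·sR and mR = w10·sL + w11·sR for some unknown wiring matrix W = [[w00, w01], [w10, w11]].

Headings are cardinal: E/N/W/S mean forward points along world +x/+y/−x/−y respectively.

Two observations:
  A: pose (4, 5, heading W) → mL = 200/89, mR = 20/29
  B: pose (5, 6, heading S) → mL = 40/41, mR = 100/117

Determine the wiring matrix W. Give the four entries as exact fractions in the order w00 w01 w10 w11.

1 0 0 1/2

obs A: pose=(4,5,W) → sL=200/89, sR=40/29, mL=200/89, mR=20/29
obs B: pose=(5,6,S) → sL=40/41, sR=200/117, mL=40/41, mR=100/117
sensor matrix S = [[200/89, 40/29], [40/41, 200/117]]; det S = 30899200/12381057
solve [mL_A; mL_B] = S·[w00; w01] and [mR_A; mR_B] = S·[w10; w11]:
  w00 = 1, w01 = 0, w10 = 0, w11 = 1/2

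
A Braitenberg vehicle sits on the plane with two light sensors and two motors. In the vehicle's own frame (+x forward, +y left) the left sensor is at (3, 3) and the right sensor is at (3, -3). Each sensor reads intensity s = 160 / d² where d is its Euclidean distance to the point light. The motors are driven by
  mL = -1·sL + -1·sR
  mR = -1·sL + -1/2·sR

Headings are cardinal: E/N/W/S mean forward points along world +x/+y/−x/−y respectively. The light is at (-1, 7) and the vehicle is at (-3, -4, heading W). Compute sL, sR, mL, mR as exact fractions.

160/221 160/89 -49600/19669 -31920/19669

left sensor world pos  = (-6, -7); dL² = 221
right sensor world pos = (-6, -1); dR² = 89
sL = 160/221 = 160/221
sR = 160/89 = 160/89
mL = -1·sL + -1·sR = -49600/19669
mR = -1·sL + -1/2·sR = -31920/19669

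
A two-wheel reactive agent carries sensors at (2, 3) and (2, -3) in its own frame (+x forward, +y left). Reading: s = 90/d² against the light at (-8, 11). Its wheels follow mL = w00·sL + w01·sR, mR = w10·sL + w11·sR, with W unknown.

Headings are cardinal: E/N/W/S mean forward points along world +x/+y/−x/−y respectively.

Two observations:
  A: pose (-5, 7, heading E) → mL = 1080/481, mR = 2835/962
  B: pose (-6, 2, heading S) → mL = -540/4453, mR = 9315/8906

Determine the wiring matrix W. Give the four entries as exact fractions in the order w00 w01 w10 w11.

1 -1 1/2 1

obs A: pose=(-5,7,E) → sL=45/13, sR=45/37, mL=1080/481, mR=2835/962
obs B: pose=(-6,2,S) → sL=45/73, sR=45/61, mL=-540/4453, mR=9315/8906
sensor matrix S = [[45/13, 45/37], [45/73, 45/61]]; det S = 3863700/2141893
solve [mL_A; mL_B] = S·[w00; w01] and [mR_A; mR_B] = S·[w10; w11]:
  w00 = 1, w01 = -1, w10 = 1/2, w11 = 1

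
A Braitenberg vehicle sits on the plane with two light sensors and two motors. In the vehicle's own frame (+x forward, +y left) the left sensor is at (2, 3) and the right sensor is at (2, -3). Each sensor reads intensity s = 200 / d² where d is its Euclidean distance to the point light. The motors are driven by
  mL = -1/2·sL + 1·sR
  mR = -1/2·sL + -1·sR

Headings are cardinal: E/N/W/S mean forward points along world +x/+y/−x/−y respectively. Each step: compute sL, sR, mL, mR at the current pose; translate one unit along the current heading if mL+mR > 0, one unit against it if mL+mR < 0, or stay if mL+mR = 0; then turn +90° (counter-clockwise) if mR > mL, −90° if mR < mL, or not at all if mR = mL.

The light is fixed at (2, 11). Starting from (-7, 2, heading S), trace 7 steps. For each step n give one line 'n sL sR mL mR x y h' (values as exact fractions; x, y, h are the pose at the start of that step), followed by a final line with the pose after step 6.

0 200/157 40/53 980/8321 -11580/8321 -7 2 S
1 100/121 100/73 8450/8833 -15750/8833 -7 3 W
2 200/157 200/61 25300/9577 -37500/9577 -6 3 N
3 25/9 10/9 -5/18 -5/2 -6 2 E
4 200/157 40/53 980/8321 -11580/8321 -7 2 S
5 100/121 100/73 8450/8833 -15750/8833 -7 3 W
6 200/157 200/61 25300/9577 -37500/9577 -6 3 N
final -6 2 E

n=0: pose=(-7,2,S); sL=200/157, sR=40/53; mL=980/8321, mR=-11580/8321; mL+mR=-200/157 → advance -1; mR−mL=-80/53 → turn -1·90°
n=1: pose=(-7,3,W); sL=100/121, sR=100/73; mL=8450/8833, mR=-15750/8833; mL+mR=-100/121 → advance -1; mR−mL=-200/73 → turn -1·90°
n=2: pose=(-6,3,N); sL=200/157, sR=200/61; mL=25300/9577, mR=-37500/9577; mL+mR=-200/157 → advance -1; mR−mL=-400/61 → turn -1·90°
n=3: pose=(-6,2,E); sL=25/9, sR=10/9; mL=-5/18, mR=-5/2; mL+mR=-25/9 → advance -1; mR−mL=-20/9 → turn -1·90°
n=4: pose=(-7,2,S); sL=200/157, sR=40/53; mL=980/8321, mR=-11580/8321; mL+mR=-200/157 → advance -1; mR−mL=-80/53 → turn -1·90°
n=5: pose=(-7,3,W); sL=100/121, sR=100/73; mL=8450/8833, mR=-15750/8833; mL+mR=-100/121 → advance -1; mR−mL=-200/73 → turn -1·90°
n=6: pose=(-6,3,N); sL=200/157, sR=200/61; mL=25300/9577, mR=-37500/9577; mL+mR=-200/157 → advance -1; mR−mL=-400/61 → turn -1·90°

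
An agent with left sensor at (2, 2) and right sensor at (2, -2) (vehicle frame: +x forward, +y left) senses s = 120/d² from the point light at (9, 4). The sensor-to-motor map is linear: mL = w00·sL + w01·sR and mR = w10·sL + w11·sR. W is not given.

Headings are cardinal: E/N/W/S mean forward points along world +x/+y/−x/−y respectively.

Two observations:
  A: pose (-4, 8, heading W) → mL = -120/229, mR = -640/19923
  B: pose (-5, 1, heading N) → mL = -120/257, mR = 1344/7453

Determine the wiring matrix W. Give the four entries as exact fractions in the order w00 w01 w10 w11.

-1 0 -1/2 1/2

obs A: pose=(-4,8,W) → sL=120/229, sR=40/87, mL=-120/229, mR=-640/19923
obs B: pose=(-5,1,N) → sL=120/257, sR=24/29, mL=-120/257, mR=1344/7453
sensor matrix S = [[120/229, 40/87], [120/257, 24/29]]; det S = 373760/1706737
solve [mL_A; mL_B] = S·[w00; w01] and [mR_A; mR_B] = S·[w10; w11]:
  w00 = -1, w01 = 0, w10 = -1/2, w11 = 1/2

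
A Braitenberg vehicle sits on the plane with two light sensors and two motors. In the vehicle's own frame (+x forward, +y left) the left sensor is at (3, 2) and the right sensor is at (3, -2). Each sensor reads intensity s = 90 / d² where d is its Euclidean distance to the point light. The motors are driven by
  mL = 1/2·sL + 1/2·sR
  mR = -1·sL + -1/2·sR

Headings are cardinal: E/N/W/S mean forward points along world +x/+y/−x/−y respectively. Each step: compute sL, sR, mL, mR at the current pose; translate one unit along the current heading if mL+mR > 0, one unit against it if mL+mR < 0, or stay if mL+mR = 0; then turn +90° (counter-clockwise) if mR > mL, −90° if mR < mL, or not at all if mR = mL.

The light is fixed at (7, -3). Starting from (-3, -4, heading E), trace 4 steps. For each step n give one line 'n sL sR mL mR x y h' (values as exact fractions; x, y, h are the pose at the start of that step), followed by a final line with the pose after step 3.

0 9/5 45/29 243/145 -747/290 -3 -4 E
1 90/97 18/37 2538/3589 -4203/3589 -4 -4 S
2 9/20 9/20 9/20 -27/40 -4 -3 W
3 10/17 90/73 1130/1241 -1495/1241 -3 -3 N
final -3 -4 E

n=0: pose=(-3,-4,E); sL=9/5, sR=45/29; mL=243/145, mR=-747/290; mL+mR=-9/10 → advance -1; mR−mL=-1233/290 → turn -1·90°
n=1: pose=(-4,-4,S); sL=90/97, sR=18/37; mL=2538/3589, mR=-4203/3589; mL+mR=-45/97 → advance -1; mR−mL=-6741/3589 → turn -1·90°
n=2: pose=(-4,-3,W); sL=9/20, sR=9/20; mL=9/20, mR=-27/40; mL+mR=-9/40 → advance -1; mR−mL=-9/8 → turn -1·90°
n=3: pose=(-3,-3,N); sL=10/17, sR=90/73; mL=1130/1241, mR=-1495/1241; mL+mR=-5/17 → advance -1; mR−mL=-2625/1241 → turn -1·90°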